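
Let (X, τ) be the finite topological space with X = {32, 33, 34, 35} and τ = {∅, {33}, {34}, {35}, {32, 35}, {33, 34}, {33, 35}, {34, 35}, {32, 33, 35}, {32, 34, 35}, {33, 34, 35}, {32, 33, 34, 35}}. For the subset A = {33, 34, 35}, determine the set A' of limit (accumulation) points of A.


A' = {32}

For each x ∈ X, list the open sets U ∈ τ with x ∈ U, then check whether U ∩ (A ∖ {x}) ≠ ∅ for every such U.
  x = 32: opens ∋ x are {32, 35}, {32, 33, 35}, {32, 34, 35}, {32, 33, 34, 35}; each meets A ∖ {32}, so x IS a limit point.
  x = 33: open {33} ∋ x has {33} ∩ (A ∖ {33}) = ∅, so x is NOT a limit point.
  x = 34: open {34} ∋ x has {34} ∩ (A ∖ {34}) = ∅, so x is NOT a limit point.
  x = 35: open {35} ∋ x has {35} ∩ (A ∖ {35}) = ∅, so x is NOT a limit point.
Collecting: A' = {32}.


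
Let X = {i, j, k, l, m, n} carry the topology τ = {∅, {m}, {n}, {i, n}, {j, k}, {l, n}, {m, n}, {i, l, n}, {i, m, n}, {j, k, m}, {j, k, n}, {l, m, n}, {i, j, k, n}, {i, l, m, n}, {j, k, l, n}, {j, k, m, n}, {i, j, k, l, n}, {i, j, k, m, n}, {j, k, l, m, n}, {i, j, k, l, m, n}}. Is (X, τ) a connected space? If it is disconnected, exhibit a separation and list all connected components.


(X, τ) is disconnected; components = [{m}, {j, k}, {i, l, n}].

Find clopen sets (U ∈ τ with X ∖ U ∈ τ):
  U = ∅, X ∖ U = {i, j, k, l, m, n} — both open, so U is clopen.
  U = {m}, X ∖ U = {i, j, k, l, n} — both open, so U is clopen.
  U = {j, k}, X ∖ U = {i, l, m, n} — both open, so U is clopen.
  U = {i, l, n}, X ∖ U = {j, k, m} — both open, so U is clopen.
  U = {j, k, m}, X ∖ U = {i, l, n} — both open, so U is clopen.
  U = {i, l, m, n}, X ∖ U = {j, k} — both open, so U is clopen.
  U = {i, j, k, l, n}, X ∖ U = {m} — both open, so U is clopen.
  U = {i, j, k, l, m, n}, X ∖ U = ∅ — both open, so U is clopen.
Nontrivial clopen(s) exist: e.g. {i, j, k, l, n}. So (X, τ) is disconnected.
Compute connected components by grouping points that agree on all clopens:
  component: {m}
  component: {j, k}
  component: {i, l, n}


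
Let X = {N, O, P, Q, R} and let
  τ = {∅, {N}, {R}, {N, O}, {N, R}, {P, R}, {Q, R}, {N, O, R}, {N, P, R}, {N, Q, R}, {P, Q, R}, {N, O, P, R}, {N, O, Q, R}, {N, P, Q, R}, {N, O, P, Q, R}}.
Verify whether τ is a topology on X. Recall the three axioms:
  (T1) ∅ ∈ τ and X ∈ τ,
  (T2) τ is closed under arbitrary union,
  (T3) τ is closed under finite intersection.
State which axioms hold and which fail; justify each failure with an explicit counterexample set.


τ IS a topology on X.

Axiom (T1): ∅ ∈ τ? Yes; X ∈ τ? Yes.
Axiom (T2/T3): check pairwise unions and intersections of members of τ.
All pairwise intersections and unions checked — each lies in τ. Therefore τ satisfies (T1), (T2), (T3): it IS a topology on X.


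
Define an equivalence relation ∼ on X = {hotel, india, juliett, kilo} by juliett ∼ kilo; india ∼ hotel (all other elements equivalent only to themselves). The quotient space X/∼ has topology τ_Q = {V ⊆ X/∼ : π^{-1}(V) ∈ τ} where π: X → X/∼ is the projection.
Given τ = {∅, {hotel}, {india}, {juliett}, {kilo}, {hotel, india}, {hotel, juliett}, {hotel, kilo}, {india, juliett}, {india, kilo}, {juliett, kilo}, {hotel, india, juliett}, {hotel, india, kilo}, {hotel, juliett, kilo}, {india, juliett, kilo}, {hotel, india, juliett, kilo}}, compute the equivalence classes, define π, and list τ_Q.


X/∼ = {[hotel=india], [juliett=kilo]}; |τ_Q| = 4.

Equivalence classes: [hotel=india], [juliett=kilo].
Quotient map π: X → X/∼ sends hotel ↦ [hotel=india], india ↦ [hotel=india], juliett ↦ [juliett=kilo], kilo ↦ [juliett=kilo].
For each subset V ⊆ X/∼, compute π^{-1}(V) ⊆ X and check whether π^{-1}(V) ∈ τ. V is open in τ_Q iff π^{-1}(V) ∈ τ.
  V = {}: π^{-1}(V) = ∅ ∈ τ ✓.
  V = {[hotel=india]}: π^{-1}(V) = {hotel, india} ∈ τ ✓.
  V = {[juliett=kilo]}: π^{-1}(V) = {juliett, kilo} ∈ τ ✓.
  V = {[hotel=india], [juliett=kilo]}: π^{-1}(V) = {hotel, india, juliett, kilo} ∈ τ ✓.
Open sets in the quotient: τ_Q = {{}, {[hotel=india]}, {[juliett=kilo]}, {[hotel=india], [juliett=kilo]}} (4 elements).


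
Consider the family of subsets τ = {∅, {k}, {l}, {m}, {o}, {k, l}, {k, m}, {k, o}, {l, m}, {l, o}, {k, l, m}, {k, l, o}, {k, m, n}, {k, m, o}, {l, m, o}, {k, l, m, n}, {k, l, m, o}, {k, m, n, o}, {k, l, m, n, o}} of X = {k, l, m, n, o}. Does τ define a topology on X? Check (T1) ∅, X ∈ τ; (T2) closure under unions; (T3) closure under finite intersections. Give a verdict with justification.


τ is NOT a topology on X.

Axiom (T1): ∅ ∈ τ? Yes; X ∈ τ? Yes.
Axiom (T2/T3): check pairwise unions and intersections of members of τ.
Counterexample for (T2): {m} ∪ {o} = {m, o} ∉ τ. Therefore τ is NOT a topology.


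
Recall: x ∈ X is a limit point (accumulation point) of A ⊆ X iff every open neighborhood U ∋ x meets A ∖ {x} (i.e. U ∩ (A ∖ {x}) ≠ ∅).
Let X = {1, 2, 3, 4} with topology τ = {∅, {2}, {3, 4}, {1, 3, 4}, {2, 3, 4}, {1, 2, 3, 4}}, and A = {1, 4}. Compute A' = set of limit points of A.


A' = {1, 3}

For each x ∈ X, list the open sets U ∈ τ with x ∈ U, then check whether U ∩ (A ∖ {x}) ≠ ∅ for every such U.
  x = 1: opens ∋ x are {1, 3, 4}, {1, 2, 3, 4}; each meets A ∖ {1}, so x IS a limit point.
  x = 2: open {2} ∋ x has {2} ∩ (A ∖ {2}) = ∅, so x is NOT a limit point.
  x = 3: opens ∋ x are {3, 4}, {1, 3, 4}, {2, 3, 4}, {1, 2, 3, 4}; each meets A ∖ {3}, so x IS a limit point.
  x = 4: open {3, 4} ∋ x has {3, 4} ∩ (A ∖ {4}) = ∅, so x is NOT a limit point.
Collecting: A' = {1, 3}.


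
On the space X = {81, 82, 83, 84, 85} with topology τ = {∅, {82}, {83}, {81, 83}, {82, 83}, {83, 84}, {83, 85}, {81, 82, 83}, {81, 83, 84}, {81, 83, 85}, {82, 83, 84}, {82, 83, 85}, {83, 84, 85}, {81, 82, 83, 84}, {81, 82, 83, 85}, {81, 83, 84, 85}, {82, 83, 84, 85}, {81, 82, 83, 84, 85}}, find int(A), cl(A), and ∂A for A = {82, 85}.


int(A) = {82}, cl(A) = {82, 85}, ∂A = {85}.

Closed sets in (X, τ) are complements of opens:
  closed(X, τ) = {∅, {81}, {82}, {84}, {85}, {81, 82}, {81, 84}, {81, 85}, {82, 84}, {82, 85}, {84, 85}, {81, 82, 84}, {81, 82, 85}, {81, 84, 85}, {82, 84, 85}, {81, 82, 84, 85}, {81, 83, 84, 85}, {81, 82, 83, 84, 85}}.
int(A) = ⋃ {U ∈ τ : U ⊆ A}. Opens contained in A: ∅, {82}.
Taking the union of these: int(A) = {82}.
cl(A) = ⋂ {C closed : A ⊆ C}. Closed sets containing A: {82, 85}, {81, 82, 85}, {82, 84, 85}, {81, 82, 84, 85}, {81, 82, 83, 84, 85}.
Intersecting these: cl(A) = {82, 85}.
∂A = cl(A) ∖ int(A) = {82, 85} ∖ {82} = {85}.


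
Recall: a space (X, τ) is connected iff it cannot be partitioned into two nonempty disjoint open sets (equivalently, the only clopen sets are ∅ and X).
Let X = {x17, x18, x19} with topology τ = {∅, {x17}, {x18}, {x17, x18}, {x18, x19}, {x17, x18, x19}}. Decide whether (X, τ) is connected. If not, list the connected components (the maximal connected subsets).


(X, τ) is disconnected; components = [{x17}, {x18, x19}].

Find clopen sets (U ∈ τ with X ∖ U ∈ τ):
  U = ∅, X ∖ U = {x17, x18, x19} — both open, so U is clopen.
  U = {x17}, X ∖ U = {x18, x19} — both open, so U is clopen.
  U = {x18, x19}, X ∖ U = {x17} — both open, so U is clopen.
  U = {x17, x18, x19}, X ∖ U = ∅ — both open, so U is clopen.
Nontrivial clopen(s) exist: e.g. {x17}. So (X, τ) is disconnected.
Compute connected components by grouping points that agree on all clopens:
  component: {x17}
  component: {x18, x19}


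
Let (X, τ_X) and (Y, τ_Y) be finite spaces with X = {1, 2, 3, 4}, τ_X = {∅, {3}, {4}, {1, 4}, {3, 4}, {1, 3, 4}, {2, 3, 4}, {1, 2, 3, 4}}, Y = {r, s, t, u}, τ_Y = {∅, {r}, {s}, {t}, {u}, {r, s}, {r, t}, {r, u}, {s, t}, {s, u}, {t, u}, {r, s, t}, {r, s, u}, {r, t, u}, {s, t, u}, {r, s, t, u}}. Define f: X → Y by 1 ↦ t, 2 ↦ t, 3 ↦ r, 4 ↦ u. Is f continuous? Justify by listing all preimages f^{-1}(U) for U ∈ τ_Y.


f is NOT continuous.

Compute f^{-1}(U) for each U ∈ τ_Y:
  U = ∅: f^{-1}(U) = ∅ ∈ τ_X ✓.
  U = {r}: f^{-1}(U) = {3} ∈ τ_X ✓.
  U = {s}: f^{-1}(U) = ∅ ∈ τ_X ✓.
  U = {t}: f^{-1}(U) = {1, 2} ∉ τ_X ✗.
  U = {u}: f^{-1}(U) = {4} ∈ τ_X ✓.
  U = {r, s}: f^{-1}(U) = {3} ∈ τ_X ✓.
  U = {r, t}: f^{-1}(U) = {1, 2, 3} ∉ τ_X ✗.
  U = {r, u}: f^{-1}(U) = {3, 4} ∈ τ_X ✓.
  U = {s, t}: f^{-1}(U) = {1, 2} ∉ τ_X ✗.
  U = {s, u}: f^{-1}(U) = {4} ∈ τ_X ✓.
  U = {t, u}: f^{-1}(U) = {1, 2, 4} ∉ τ_X ✗.
  U = {r, s, t}: f^{-1}(U) = {1, 2, 3} ∉ τ_X ✗.
  U = {r, s, u}: f^{-1}(U) = {3, 4} ∈ τ_X ✓.
  U = {r, t, u}: f^{-1}(U) = {1, 2, 3, 4} ∈ τ_X ✓.
  U = {s, t, u}: f^{-1}(U) = {1, 2, 4} ∉ τ_X ✗.
  U = {r, s, t, u}: f^{-1}(U) = {1, 2, 3, 4} ∈ τ_X ✓.
Found U = {t} with f^{-1}(U) = {1, 2} not in τ_X. Therefore f is NOT continuous.


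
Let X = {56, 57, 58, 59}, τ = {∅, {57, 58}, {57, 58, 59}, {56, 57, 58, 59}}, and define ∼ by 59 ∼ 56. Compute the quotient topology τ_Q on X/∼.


X/∼ = {[56=59], [57], [58]}; |τ_Q| = 3.

Equivalence classes: [56=59], [57], [58].
Quotient map π: X → X/∼ sends 56 ↦ [56=59], 57 ↦ [57], 58 ↦ [58], 59 ↦ [56=59].
For each subset V ⊆ X/∼, compute π^{-1}(V) ⊆ X and check whether π^{-1}(V) ∈ τ. V is open in τ_Q iff π^{-1}(V) ∈ τ.
  V = {}: π^{-1}(V) = ∅ ∈ τ ✓.
  V = {[56=59]}: π^{-1}(V) = {56, 59} ∉ τ ✗.
  V = {[57]}: π^{-1}(V) = {57} ∉ τ ✗.
  V = {[56=59], [57]}: π^{-1}(V) = {56, 57, 59} ∉ τ ✗.
  V = {[58]}: π^{-1}(V) = {58} ∉ τ ✗.
  V = {[56=59], [58]}: π^{-1}(V) = {56, 58, 59} ∉ τ ✗.
  V = {[57], [58]}: π^{-1}(V) = {57, 58} ∈ τ ✓.
  V = {[56=59], [57], [58]}: π^{-1}(V) = {56, 57, 58, 59} ∈ τ ✓.
Open sets in the quotient: τ_Q = {{}, {[57], [58]}, {[56=59], [57], [58]}} (3 elements).


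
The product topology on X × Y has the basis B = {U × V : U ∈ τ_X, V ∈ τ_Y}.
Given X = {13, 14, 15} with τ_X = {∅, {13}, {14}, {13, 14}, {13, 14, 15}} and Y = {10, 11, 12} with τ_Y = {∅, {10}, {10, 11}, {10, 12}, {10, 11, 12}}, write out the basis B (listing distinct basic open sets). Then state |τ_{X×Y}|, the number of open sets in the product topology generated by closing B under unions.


Basis B = {∅ × ∅, {13} × {10}, {14} × {10}, {13} × {10, 11}, {13} × {10, 12}, {13, 14} × {10}, {14} × {10, 11}, {14} × {10, 12}, {13} × {10, 11, 12}, {13, 14, 15} × {10}, {14} × {10, 11, 12}, {13, 14} × {10, 11}, {13, 14} × {10, 12}, {13, 14} × {10, 11, 12}, {13, 14, 15} × {10, 11}, {13, 14, 15} × {10, 12}, {13, 14, 15} × {10, 11, 12}}; |τ_{X×Y}| = 50.

Enumerate products U × V with U ∈ τ_X, V ∈ τ_Y (deduplicated):
  ∅ × ∅ = {} (∅)
  {13} × {10} = {(13,10)}
  {14} × {10} = {(14,10)}
  {13} × {10, 11} = {(13,10), (13,11)}
  {13} × {10, 12} = {(13,10), (13,12)}
  {13, 14} × {10} = {(13,10), (14,10)}
  {14} × {10, 11} = {(14,10), (14,11)}
  {14} × {10, 12} = {(14,10), (14,12)}
  {13} × {10, 11, 12} = {(13,10), (13,11), (13,12)}
  {13, 14, 15} × {10} = {(13,10), (14,10), (15,10)}
  {14} × {10, 11, 12} = {(14,10), (14,11), (14,12)}
  {13, 14} × {10, 11} = {(13,10), (13,11), (14,10), (14,11)}
  {13, 14} × {10, 12} = {(13,10), (13,12), (14,10), (14,12)}
  {13, 14} × {10, 11, 12} = {(13,10), (13,11), (13,12), (14,10), (14,11), (14,12)}
  {13, 14, 15} × {10, 11} = {(13,10), (13,11), (14,10), (14,11), (15,10), (15,11)}
  {13, 14, 15} × {10, 12} = {(13,10), (13,12), (14,10), (14,12), (15,10), (15,12)}
  {13, 14, 15} × {10, 11, 12} = {(13,10), (13,11), (13,12), (14,10), (14,11), (14,12), (15,10), (15,11), (15,12)}
These 17 distinct sets form the basis B.
Close under arbitrary unions to get τ_{X×Y}; counting gives |τ_{X×Y}| = 50.


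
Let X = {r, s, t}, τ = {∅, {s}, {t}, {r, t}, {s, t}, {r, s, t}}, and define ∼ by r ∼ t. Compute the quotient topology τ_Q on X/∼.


X/∼ = {[r=t], [s]}; |τ_Q| = 4.

Equivalence classes: [r=t], [s].
Quotient map π: X → X/∼ sends r ↦ [r=t], s ↦ [s], t ↦ [r=t].
For each subset V ⊆ X/∼, compute π^{-1}(V) ⊆ X and check whether π^{-1}(V) ∈ τ. V is open in τ_Q iff π^{-1}(V) ∈ τ.
  V = {}: π^{-1}(V) = ∅ ∈ τ ✓.
  V = {[r=t]}: π^{-1}(V) = {r, t} ∈ τ ✓.
  V = {[s]}: π^{-1}(V) = {s} ∈ τ ✓.
  V = {[r=t], [s]}: π^{-1}(V) = {r, s, t} ∈ τ ✓.
Open sets in the quotient: τ_Q = {{}, {[r=t]}, {[s]}, {[r=t], [s]}} (4 elements).


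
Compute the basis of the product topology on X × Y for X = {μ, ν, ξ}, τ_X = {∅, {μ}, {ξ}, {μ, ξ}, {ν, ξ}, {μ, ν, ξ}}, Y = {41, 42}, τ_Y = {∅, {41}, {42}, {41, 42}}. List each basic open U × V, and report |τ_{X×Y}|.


Basis B = {∅ × ∅, {μ} × {41}, {μ} × {42}, {ξ} × {41}, {ξ} × {42}, {μ} × {41, 42}, {μ, ξ} × {41}, {μ, ξ} × {42}, {ν, ξ} × {41}, {ν, ξ} × {42}, {ξ} × {41, 42}, {μ, ν, ξ} × {41}, {μ, ν, ξ} × {42}, {μ, ξ} × {41, 42}, {ν, ξ} × {41, 42}, {μ, ν, ξ} × {41, 42}}; |τ_{X×Y}| = 36.

Enumerate products U × V with U ∈ τ_X, V ∈ τ_Y (deduplicated):
  ∅ × ∅ = {} (∅)
  {μ} × {41} = {(μ,41)}
  {μ} × {42} = {(μ,42)}
  {ξ} × {41} = {(ξ,41)}
  {ξ} × {42} = {(ξ,42)}
  {μ} × {41, 42} = {(μ,41), (μ,42)}
  {μ, ξ} × {41} = {(μ,41), (ξ,41)}
  {μ, ξ} × {42} = {(μ,42), (ξ,42)}
  {ν, ξ} × {41} = {(ν,41), (ξ,41)}
  {ν, ξ} × {42} = {(ν,42), (ξ,42)}
  {ξ} × {41, 42} = {(ξ,41), (ξ,42)}
  {μ, ν, ξ} × {41} = {(μ,41), (ν,41), (ξ,41)}
  {μ, ν, ξ} × {42} = {(μ,42), (ν,42), (ξ,42)}
  {μ, ξ} × {41, 42} = {(μ,41), (μ,42), (ξ,41), (ξ,42)}
  {ν, ξ} × {41, 42} = {(ν,41), (ν,42), (ξ,41), (ξ,42)}
  {μ, ν, ξ} × {41, 42} = {(μ,41), (μ,42), (ν,41), (ν,42), (ξ,41), (ξ,42)}
These 16 distinct sets form the basis B.
Close under arbitrary unions to get τ_{X×Y}; counting gives |τ_{X×Y}| = 36.


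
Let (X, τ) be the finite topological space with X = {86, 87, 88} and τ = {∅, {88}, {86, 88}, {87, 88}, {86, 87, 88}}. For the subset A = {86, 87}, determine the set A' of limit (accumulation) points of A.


A' = ∅

For each x ∈ X, list the open sets U ∈ τ with x ∈ U, then check whether U ∩ (A ∖ {x}) ≠ ∅ for every such U.
  x = 86: open {86, 88} ∋ x has {86, 88} ∩ (A ∖ {86}) = ∅, so x is NOT a limit point.
  x = 87: open {87, 88} ∋ x has {87, 88} ∩ (A ∖ {87}) = ∅, so x is NOT a limit point.
  x = 88: open {88} ∋ x has {88} ∩ (A ∖ {88}) = ∅, so x is NOT a limit point.
Collecting: A' = ∅.


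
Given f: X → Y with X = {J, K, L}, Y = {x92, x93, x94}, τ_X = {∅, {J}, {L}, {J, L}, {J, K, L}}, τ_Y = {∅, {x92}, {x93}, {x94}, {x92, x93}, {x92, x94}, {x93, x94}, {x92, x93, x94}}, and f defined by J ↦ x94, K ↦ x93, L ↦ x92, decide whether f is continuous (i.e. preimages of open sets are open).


f is NOT continuous.

Compute f^{-1}(U) for each U ∈ τ_Y:
  U = ∅: f^{-1}(U) = ∅ ∈ τ_X ✓.
  U = {x92}: f^{-1}(U) = {L} ∈ τ_X ✓.
  U = {x93}: f^{-1}(U) = {K} ∉ τ_X ✗.
  U = {x94}: f^{-1}(U) = {J} ∈ τ_X ✓.
  U = {x92, x93}: f^{-1}(U) = {K, L} ∉ τ_X ✗.
  U = {x92, x94}: f^{-1}(U) = {J, L} ∈ τ_X ✓.
  U = {x93, x94}: f^{-1}(U) = {J, K} ∉ τ_X ✗.
  U = {x92, x93, x94}: f^{-1}(U) = {J, K, L} ∈ τ_X ✓.
Found U = {x93} with f^{-1}(U) = {K} not in τ_X. Therefore f is NOT continuous.


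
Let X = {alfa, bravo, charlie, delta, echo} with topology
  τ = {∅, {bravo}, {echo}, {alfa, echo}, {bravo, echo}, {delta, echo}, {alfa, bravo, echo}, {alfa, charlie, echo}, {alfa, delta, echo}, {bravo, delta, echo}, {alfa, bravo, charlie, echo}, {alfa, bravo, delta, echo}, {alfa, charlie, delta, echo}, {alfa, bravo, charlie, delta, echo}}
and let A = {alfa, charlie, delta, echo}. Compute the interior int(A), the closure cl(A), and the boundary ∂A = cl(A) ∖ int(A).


int(A) = {alfa, charlie, delta, echo}, cl(A) = {alfa, charlie, delta, echo}, ∂A = ∅.

Closed sets in (X, τ) are complements of opens:
  closed(X, τ) = {∅, {bravo}, {charlie}, {delta}, {alfa, charlie}, {bravo, charlie}, {bravo, delta}, {charlie, delta}, {alfa, bravo, charlie}, {alfa, charlie, delta}, {bravo, charlie, delta}, {alfa, bravo, charlie, delta}, {alfa, charlie, delta, echo}, {alfa, bravo, charlie, delta, echo}}.
int(A) = ⋃ {U ∈ τ : U ⊆ A}. Opens contained in A: ∅, {echo}, {alfa, echo}, {delta, echo}, {alfa, charlie, echo}, {alfa, delta, echo}, {alfa, charlie, delta, echo}.
Taking the union of these: int(A) = {alfa, charlie, delta, echo}.
cl(A) = ⋂ {C closed : A ⊆ C}. Closed sets containing A: {alfa, charlie, delta, echo}, {alfa, bravo, charlie, delta, echo}.
Intersecting these: cl(A) = {alfa, charlie, delta, echo}.
∂A = cl(A) ∖ int(A) = {alfa, charlie, delta, echo} ∖ {alfa, charlie, delta, echo} = ∅.


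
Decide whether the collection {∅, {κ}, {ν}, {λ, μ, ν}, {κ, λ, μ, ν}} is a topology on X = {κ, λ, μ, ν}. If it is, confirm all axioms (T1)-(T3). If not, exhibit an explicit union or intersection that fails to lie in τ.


τ is NOT a topology on X.

Axiom (T1): ∅ ∈ τ? Yes; X ∈ τ? Yes.
Axiom (T2/T3): check pairwise unions and intersections of members of τ.
Counterexample for (T2): {κ} ∪ {ν} = {κ, ν} ∉ τ. Therefore τ is NOT a topology.


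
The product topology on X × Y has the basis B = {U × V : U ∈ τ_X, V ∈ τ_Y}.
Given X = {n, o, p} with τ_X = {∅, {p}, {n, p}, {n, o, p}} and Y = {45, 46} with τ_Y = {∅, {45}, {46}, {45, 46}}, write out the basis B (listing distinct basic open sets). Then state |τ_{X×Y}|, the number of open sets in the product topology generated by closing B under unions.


Basis B = {∅ × ∅, {p} × {45}, {p} × {46}, {n, p} × {45}, {n, p} × {46}, {p} × {45, 46}, {n, o, p} × {45}, {n, o, p} × {46}, {n, p} × {45, 46}, {n, o, p} × {45, 46}}; |τ_{X×Y}| = 16.

Enumerate products U × V with U ∈ τ_X, V ∈ τ_Y (deduplicated):
  ∅ × ∅ = {} (∅)
  {p} × {45} = {(p,45)}
  {p} × {46} = {(p,46)}
  {n, p} × {45} = {(n,45), (p,45)}
  {n, p} × {46} = {(n,46), (p,46)}
  {p} × {45, 46} = {(p,45), (p,46)}
  {n, o, p} × {45} = {(n,45), (o,45), (p,45)}
  {n, o, p} × {46} = {(n,46), (o,46), (p,46)}
  {n, p} × {45, 46} = {(n,45), (n,46), (p,45), (p,46)}
  {n, o, p} × {45, 46} = {(n,45), (n,46), (o,45), (o,46), (p,45), (p,46)}
These 10 distinct sets form the basis B.
Close under arbitrary unions to get τ_{X×Y}; counting gives |τ_{X×Y}| = 16.


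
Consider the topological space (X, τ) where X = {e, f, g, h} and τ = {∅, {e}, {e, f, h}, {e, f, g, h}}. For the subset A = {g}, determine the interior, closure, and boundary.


int(A) = ∅, cl(A) = {g}, ∂A = {g}.

Closed sets in (X, τ) are complements of opens:
  closed(X, τ) = {∅, {g}, {f, g, h}, {e, f, g, h}}.
int(A) = ⋃ {U ∈ τ : U ⊆ A}. Opens contained in A: ∅.
Taking the union of these: int(A) = ∅.
cl(A) = ⋂ {C closed : A ⊆ C}. Closed sets containing A: {g}, {f, g, h}, {e, f, g, h}.
Intersecting these: cl(A) = {g}.
∂A = cl(A) ∖ int(A) = {g} ∖ ∅ = {g}.


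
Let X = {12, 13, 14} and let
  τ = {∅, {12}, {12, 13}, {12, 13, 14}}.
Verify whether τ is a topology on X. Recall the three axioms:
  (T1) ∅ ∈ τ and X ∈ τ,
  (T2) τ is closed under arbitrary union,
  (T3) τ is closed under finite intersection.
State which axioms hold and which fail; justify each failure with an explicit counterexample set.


τ IS a topology on X.

Axiom (T1): ∅ ∈ τ? Yes; X ∈ τ? Yes.
Axiom (T2/T3): check pairwise unions and intersections of members of τ.
All pairwise intersections and unions checked — each lies in τ. Therefore τ satisfies (T1), (T2), (T3): it IS a topology on X.


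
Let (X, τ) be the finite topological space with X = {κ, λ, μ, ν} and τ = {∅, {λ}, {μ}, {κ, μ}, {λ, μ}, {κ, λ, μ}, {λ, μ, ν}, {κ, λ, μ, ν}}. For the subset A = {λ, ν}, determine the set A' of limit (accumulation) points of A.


A' = {ν}

For each x ∈ X, list the open sets U ∈ τ with x ∈ U, then check whether U ∩ (A ∖ {x}) ≠ ∅ for every such U.
  x = κ: open {κ, μ} ∋ x has {κ, μ} ∩ (A ∖ {κ}) = ∅, so x is NOT a limit point.
  x = λ: open {λ} ∋ x has {λ} ∩ (A ∖ {λ}) = ∅, so x is NOT a limit point.
  x = μ: open {μ} ∋ x has {μ} ∩ (A ∖ {μ}) = ∅, so x is NOT a limit point.
  x = ν: opens ∋ x are {λ, μ, ν}, {κ, λ, μ, ν}; each meets A ∖ {ν}, so x IS a limit point.
Collecting: A' = {ν}.


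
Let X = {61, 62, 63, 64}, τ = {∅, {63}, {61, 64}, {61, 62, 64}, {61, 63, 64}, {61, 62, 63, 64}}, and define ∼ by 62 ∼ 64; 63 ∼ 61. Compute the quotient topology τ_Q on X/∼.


X/∼ = {[61=63], [62=64]}; |τ_Q| = 2.

Equivalence classes: [61=63], [62=64].
Quotient map π: X → X/∼ sends 61 ↦ [61=63], 62 ↦ [62=64], 63 ↦ [61=63], 64 ↦ [62=64].
For each subset V ⊆ X/∼, compute π^{-1}(V) ⊆ X and check whether π^{-1}(V) ∈ τ. V is open in τ_Q iff π^{-1}(V) ∈ τ.
  V = {}: π^{-1}(V) = ∅ ∈ τ ✓.
  V = {[61=63]}: π^{-1}(V) = {61, 63} ∉ τ ✗.
  V = {[62=64]}: π^{-1}(V) = {62, 64} ∉ τ ✗.
  V = {[61=63], [62=64]}: π^{-1}(V) = {61, 62, 63, 64} ∈ τ ✓.
Open sets in the quotient: τ_Q = {{}, {[61=63], [62=64]}} (2 elements).


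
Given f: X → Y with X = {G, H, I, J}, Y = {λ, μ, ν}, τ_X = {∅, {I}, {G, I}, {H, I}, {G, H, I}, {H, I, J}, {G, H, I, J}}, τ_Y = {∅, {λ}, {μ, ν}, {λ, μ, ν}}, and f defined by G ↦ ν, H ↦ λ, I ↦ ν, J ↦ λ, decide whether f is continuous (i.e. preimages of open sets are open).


f is NOT continuous.

Compute f^{-1}(U) for each U ∈ τ_Y:
  U = ∅: f^{-1}(U) = ∅ ∈ τ_X ✓.
  U = {λ}: f^{-1}(U) = {H, J} ∉ τ_X ✗.
  U = {μ, ν}: f^{-1}(U) = {G, I} ∈ τ_X ✓.
  U = {λ, μ, ν}: f^{-1}(U) = {G, H, I, J} ∈ τ_X ✓.
Found U = {λ} with f^{-1}(U) = {H, J} not in τ_X. Therefore f is NOT continuous.


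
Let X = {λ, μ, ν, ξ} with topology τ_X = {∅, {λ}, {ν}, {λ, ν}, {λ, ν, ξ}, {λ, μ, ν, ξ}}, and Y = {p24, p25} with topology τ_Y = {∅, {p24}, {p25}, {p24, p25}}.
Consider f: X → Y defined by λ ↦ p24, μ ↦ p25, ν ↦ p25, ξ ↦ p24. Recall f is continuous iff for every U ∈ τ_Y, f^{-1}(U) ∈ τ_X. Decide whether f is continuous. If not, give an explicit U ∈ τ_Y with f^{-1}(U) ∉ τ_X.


f is NOT continuous.

Compute f^{-1}(U) for each U ∈ τ_Y:
  U = ∅: f^{-1}(U) = ∅ ∈ τ_X ✓.
  U = {p24}: f^{-1}(U) = {λ, ξ} ∉ τ_X ✗.
  U = {p25}: f^{-1}(U) = {μ, ν} ∉ τ_X ✗.
  U = {p24, p25}: f^{-1}(U) = {λ, μ, ν, ξ} ∈ τ_X ✓.
Found U = {p24} with f^{-1}(U) = {λ, ξ} not in τ_X. Therefore f is NOT continuous.


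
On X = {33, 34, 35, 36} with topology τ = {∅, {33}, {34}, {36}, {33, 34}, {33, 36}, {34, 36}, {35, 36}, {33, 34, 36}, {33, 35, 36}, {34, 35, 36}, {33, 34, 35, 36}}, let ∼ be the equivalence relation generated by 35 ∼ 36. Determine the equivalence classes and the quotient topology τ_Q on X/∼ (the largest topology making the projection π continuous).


X/∼ = {[33], [34], [35=36]}; |τ_Q| = 8.

Equivalence classes: [33], [34], [35=36].
Quotient map π: X → X/∼ sends 33 ↦ [33], 34 ↦ [34], 35 ↦ [35=36], 36 ↦ [35=36].
For each subset V ⊆ X/∼, compute π^{-1}(V) ⊆ X and check whether π^{-1}(V) ∈ τ. V is open in τ_Q iff π^{-1}(V) ∈ τ.
  V = {}: π^{-1}(V) = ∅ ∈ τ ✓.
  V = {[33]}: π^{-1}(V) = {33} ∈ τ ✓.
  V = {[34]}: π^{-1}(V) = {34} ∈ τ ✓.
  V = {[33], [34]}: π^{-1}(V) = {33, 34} ∈ τ ✓.
  V = {[35=36]}: π^{-1}(V) = {35, 36} ∈ τ ✓.
  V = {[33], [35=36]}: π^{-1}(V) = {33, 35, 36} ∈ τ ✓.
  V = {[34], [35=36]}: π^{-1}(V) = {34, 35, 36} ∈ τ ✓.
  V = {[33], [34], [35=36]}: π^{-1}(V) = {33, 34, 35, 36} ∈ τ ✓.
Open sets in the quotient: τ_Q = {{}, {[33]}, {[34]}, {[33], [34]}, {[35=36]}, {[33], [35=36]}, {[34], [35=36]}, {[33], [34], [35=36]}} (8 elements).


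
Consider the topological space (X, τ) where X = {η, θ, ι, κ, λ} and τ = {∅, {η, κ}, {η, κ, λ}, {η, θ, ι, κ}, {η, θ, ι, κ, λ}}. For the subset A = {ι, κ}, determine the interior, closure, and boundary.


int(A) = ∅, cl(A) = {η, θ, ι, κ, λ}, ∂A = {η, θ, ι, κ, λ}.

Closed sets in (X, τ) are complements of opens:
  closed(X, τ) = {∅, {λ}, {θ, ι}, {θ, ι, λ}, {η, θ, ι, κ, λ}}.
int(A) = ⋃ {U ∈ τ : U ⊆ A}. Opens contained in A: ∅.
Taking the union of these: int(A) = ∅.
cl(A) = ⋂ {C closed : A ⊆ C}. Closed sets containing A: {η, θ, ι, κ, λ}.
Intersecting these: cl(A) = {η, θ, ι, κ, λ}.
∂A = cl(A) ∖ int(A) = {η, θ, ι, κ, λ} ∖ ∅ = {η, θ, ι, κ, λ}.


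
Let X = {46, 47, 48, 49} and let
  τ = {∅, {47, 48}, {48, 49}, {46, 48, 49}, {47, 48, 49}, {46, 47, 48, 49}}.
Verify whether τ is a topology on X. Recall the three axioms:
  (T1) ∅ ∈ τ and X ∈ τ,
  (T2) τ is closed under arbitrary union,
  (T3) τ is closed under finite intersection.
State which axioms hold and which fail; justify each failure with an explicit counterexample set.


τ is NOT a topology on X.

Axiom (T1): ∅ ∈ τ? Yes; X ∈ τ? Yes.
Axiom (T2/T3): check pairwise unions and intersections of members of τ.
Counterexample for (T3): {47, 48} ∩ {48, 49} = {48} ∉ τ. Therefore τ is NOT a topology.


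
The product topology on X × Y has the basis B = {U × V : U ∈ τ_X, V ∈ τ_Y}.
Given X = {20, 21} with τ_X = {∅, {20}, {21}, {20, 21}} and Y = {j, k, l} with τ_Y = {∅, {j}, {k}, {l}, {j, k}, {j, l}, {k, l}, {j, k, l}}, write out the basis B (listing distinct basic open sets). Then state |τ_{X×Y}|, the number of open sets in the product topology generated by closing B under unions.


Basis B = {∅ × ∅, {20} × {j}, {20} × {k}, {20} × {l}, {21} × {j}, {21} × {k}, {21} × {l}, {20} × {j, k}, {20} × {j, l}, {20, 21} × {j}, {20} × {k, l}, {20, 21} × {k}, {20, 21} × {l}, {21} × {j, k}, {21} × {j, l}, {21} × {k, l}, {20} × {j, k, l}, {21} × {j, k, l}, {20, 21} × {j, k}, {20, 21} × {j, l}, {20, 21} × {k, l}, {20, 21} × {j, k, l}}; |τ_{X×Y}| = 64.

Enumerate products U × V with U ∈ τ_X, V ∈ τ_Y (deduplicated):
  ∅ × ∅ = {} (∅)
  {20} × {j} = {(20,j)}
  {20} × {k} = {(20,k)}
  {20} × {l} = {(20,l)}
  {21} × {j} = {(21,j)}
  {21} × {k} = {(21,k)}
  {21} × {l} = {(21,l)}
  {20} × {j, k} = {(20,j), (20,k)}
  {20} × {j, l} = {(20,j), (20,l)}
  {20, 21} × {j} = {(20,j), (21,j)}
  {20} × {k, l} = {(20,k), (20,l)}
  {20, 21} × {k} = {(20,k), (21,k)}
  {20, 21} × {l} = {(20,l), (21,l)}
  {21} × {j, k} = {(21,j), (21,k)}
  {21} × {j, l} = {(21,j), (21,l)}
  {21} × {k, l} = {(21,k), (21,l)}
  {20} × {j, k, l} = {(20,j), (20,k), (20,l)}
  {21} × {j, k, l} = {(21,j), (21,k), (21,l)}
  {20, 21} × {j, k} = {(20,j), (20,k), (21,j), (21,k)}
  {20, 21} × {j, l} = {(20,j), (20,l), (21,j), (21,l)}
  {20, 21} × {k, l} = {(20,k), (20,l), (21,k), (21,l)}
  {20, 21} × {j, k, l} = {(20,j), (20,k), (20,l), (21,j), (21,k), (21,l)}
These 22 distinct sets form the basis B.
Close under arbitrary unions to get τ_{X×Y}; counting gives |τ_{X×Y}| = 64.


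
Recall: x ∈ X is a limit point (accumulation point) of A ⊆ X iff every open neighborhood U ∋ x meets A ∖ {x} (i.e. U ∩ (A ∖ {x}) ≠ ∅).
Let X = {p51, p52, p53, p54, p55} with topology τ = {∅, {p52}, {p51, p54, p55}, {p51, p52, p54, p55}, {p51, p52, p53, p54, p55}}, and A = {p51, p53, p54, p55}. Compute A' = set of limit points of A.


A' = {p51, p53, p54, p55}

For each x ∈ X, list the open sets U ∈ τ with x ∈ U, then check whether U ∩ (A ∖ {x}) ≠ ∅ for every such U.
  x = p51: opens ∋ x are {p51, p54, p55}, {p51, p52, p54, p55}, {p51, p52, p53, p54, p55}; each meets A ∖ {p51}, so x IS a limit point.
  x = p52: open {p52} ∋ x has {p52} ∩ (A ∖ {p52}) = ∅, so x is NOT a limit point.
  x = p53: opens ∋ x are {p51, p52, p53, p54, p55}; each meets A ∖ {p53}, so x IS a limit point.
  x = p54: opens ∋ x are {p51, p54, p55}, {p51, p52, p54, p55}, {p51, p52, p53, p54, p55}; each meets A ∖ {p54}, so x IS a limit point.
  x = p55: opens ∋ x are {p51, p54, p55}, {p51, p52, p54, p55}, {p51, p52, p53, p54, p55}; each meets A ∖ {p55}, so x IS a limit point.
Collecting: A' = {p51, p53, p54, p55}.


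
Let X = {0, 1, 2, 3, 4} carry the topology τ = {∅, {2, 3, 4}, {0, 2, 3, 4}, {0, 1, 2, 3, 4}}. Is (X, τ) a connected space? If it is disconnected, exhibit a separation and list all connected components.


(X, τ) is connected.

Find clopen sets (U ∈ τ with X ∖ U ∈ τ):
  U = ∅, X ∖ U = {0, 1, 2, 3, 4} — both open, so U is clopen.
  U = {0, 1, 2, 3, 4}, X ∖ U = ∅ — both open, so U is clopen.
Only trivial clopens (∅ and X) exist, so (X, τ) is connected.
Compute connected components by grouping points that agree on all clopens:
  component: {0, 1, 2, 3, 4}


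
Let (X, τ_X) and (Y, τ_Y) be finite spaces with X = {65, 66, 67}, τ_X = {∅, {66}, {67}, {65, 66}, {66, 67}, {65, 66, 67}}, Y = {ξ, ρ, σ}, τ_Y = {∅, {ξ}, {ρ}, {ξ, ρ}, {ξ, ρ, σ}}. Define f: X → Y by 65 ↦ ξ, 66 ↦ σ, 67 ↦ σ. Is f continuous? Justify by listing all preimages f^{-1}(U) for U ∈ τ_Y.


f is NOT continuous.

Compute f^{-1}(U) for each U ∈ τ_Y:
  U = ∅: f^{-1}(U) = ∅ ∈ τ_X ✓.
  U = {ξ}: f^{-1}(U) = {65} ∉ τ_X ✗.
  U = {ρ}: f^{-1}(U) = ∅ ∈ τ_X ✓.
  U = {ξ, ρ}: f^{-1}(U) = {65} ∉ τ_X ✗.
  U = {ξ, ρ, σ}: f^{-1}(U) = {65, 66, 67} ∈ τ_X ✓.
Found U = {ξ} with f^{-1}(U) = {65} not in τ_X. Therefore f is NOT continuous.


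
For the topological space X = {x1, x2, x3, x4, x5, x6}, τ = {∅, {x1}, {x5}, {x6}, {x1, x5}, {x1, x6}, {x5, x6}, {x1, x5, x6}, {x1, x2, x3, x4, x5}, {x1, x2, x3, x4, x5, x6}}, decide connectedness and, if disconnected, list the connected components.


(X, τ) is disconnected; components = [{x6}, {x1, x2, x3, x4, x5}].

Find clopen sets (U ∈ τ with X ∖ U ∈ τ):
  U = ∅, X ∖ U = {x1, x2, x3, x4, x5, x6} — both open, so U is clopen.
  U = {x6}, X ∖ U = {x1, x2, x3, x4, x5} — both open, so U is clopen.
  U = {x1, x2, x3, x4, x5}, X ∖ U = {x6} — both open, so U is clopen.
  U = {x1, x2, x3, x4, x5, x6}, X ∖ U = ∅ — both open, so U is clopen.
Nontrivial clopen(s) exist: e.g. {x6}. So (X, τ) is disconnected.
Compute connected components by grouping points that agree on all clopens:
  component: {x6}
  component: {x1, x2, x3, x4, x5}


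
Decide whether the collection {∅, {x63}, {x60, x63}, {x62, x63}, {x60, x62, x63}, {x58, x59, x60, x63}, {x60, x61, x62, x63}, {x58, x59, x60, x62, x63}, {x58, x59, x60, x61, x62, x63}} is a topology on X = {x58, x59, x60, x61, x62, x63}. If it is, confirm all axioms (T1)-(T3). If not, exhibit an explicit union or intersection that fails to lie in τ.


τ IS a topology on X.

Axiom (T1): ∅ ∈ τ? Yes; X ∈ τ? Yes.
Axiom (T2/T3): check pairwise unions and intersections of members of τ.
All pairwise intersections and unions checked — each lies in τ. Therefore τ satisfies (T1), (T2), (T3): it IS a topology on X.


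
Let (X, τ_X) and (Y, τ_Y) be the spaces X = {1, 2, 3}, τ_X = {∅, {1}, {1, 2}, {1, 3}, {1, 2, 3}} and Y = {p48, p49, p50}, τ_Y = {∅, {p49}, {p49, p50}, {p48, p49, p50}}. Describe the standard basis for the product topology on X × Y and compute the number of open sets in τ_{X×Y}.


Basis B = {∅ × ∅, {1} × {p49}, {1} × {p49, p50}, {1, 2} × {p49}, {1, 3} × {p49}, {1} × {p48, p49, p50}, {1, 2, 3} × {p49}, {1, 2} × {p49, p50}, {1, 3} × {p49, p50}, {1, 2} × {p48, p49, p50}, {1, 3} × {p48, p49, p50}, {1, 2, 3} × {p49, p50}, {1, 2, 3} × {p48, p49, p50}}; |τ_{X×Y}| = 30.

Enumerate products U × V with U ∈ τ_X, V ∈ τ_Y (deduplicated):
  ∅ × ∅ = {} (∅)
  {1} × {p49} = {(1,p49)}
  {1} × {p49, p50} = {(1,p49), (1,p50)}
  {1, 2} × {p49} = {(1,p49), (2,p49)}
  {1, 3} × {p49} = {(1,p49), (3,p49)}
  {1} × {p48, p49, p50} = {(1,p48), (1,p49), (1,p50)}
  {1, 2, 3} × {p49} = {(1,p49), (2,p49), (3,p49)}
  {1, 2} × {p49, p50} = {(1,p49), (1,p50), (2,p49), (2,p50)}
  {1, 3} × {p49, p50} = {(1,p49), (1,p50), (3,p49), (3,p50)}
  {1, 2} × {p48, p49, p50} = {(1,p48), (1,p49), (1,p50), (2,p48), (2,p49), (2,p50)}
  {1, 3} × {p48, p49, p50} = {(1,p48), (1,p49), (1,p50), (3,p48), (3,p49), (3,p50)}
  {1, 2, 3} × {p49, p50} = {(1,p49), (1,p50), (2,p49), (2,p50), (3,p49), (3,p50)}
  {1, 2, 3} × {p48, p49, p50} = {(1,p48), (1,p49), (1,p50), (2,p48), (2,p49), (2,p50), (3,p48), (3,p49), (3,p50)}
These 13 distinct sets form the basis B.
Close under arbitrary unions to get τ_{X×Y}; counting gives |τ_{X×Y}| = 30.


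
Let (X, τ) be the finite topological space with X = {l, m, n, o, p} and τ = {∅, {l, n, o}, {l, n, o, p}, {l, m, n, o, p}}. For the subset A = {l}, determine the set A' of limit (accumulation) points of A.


A' = {m, n, o, p}

For each x ∈ X, list the open sets U ∈ τ with x ∈ U, then check whether U ∩ (A ∖ {x}) ≠ ∅ for every such U.
  x = l: open {l, n, o} ∋ x has {l, n, o} ∩ (A ∖ {l}) = ∅, so x is NOT a limit point.
  x = m: opens ∋ x are {l, m, n, o, p}; each meets A ∖ {m}, so x IS a limit point.
  x = n: opens ∋ x are {l, n, o}, {l, n, o, p}, {l, m, n, o, p}; each meets A ∖ {n}, so x IS a limit point.
  x = o: opens ∋ x are {l, n, o}, {l, n, o, p}, {l, m, n, o, p}; each meets A ∖ {o}, so x IS a limit point.
  x = p: opens ∋ x are {l, n, o, p}, {l, m, n, o, p}; each meets A ∖ {p}, so x IS a limit point.
Collecting: A' = {m, n, o, p}.


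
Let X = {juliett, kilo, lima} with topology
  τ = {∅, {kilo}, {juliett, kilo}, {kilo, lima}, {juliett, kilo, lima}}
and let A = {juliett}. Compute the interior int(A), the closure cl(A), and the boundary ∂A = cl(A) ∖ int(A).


int(A) = ∅, cl(A) = {juliett}, ∂A = {juliett}.

Closed sets in (X, τ) are complements of opens:
  closed(X, τ) = {∅, {juliett}, {lima}, {juliett, lima}, {juliett, kilo, lima}}.
int(A) = ⋃ {U ∈ τ : U ⊆ A}. Opens contained in A: ∅.
Taking the union of these: int(A) = ∅.
cl(A) = ⋂ {C closed : A ⊆ C}. Closed sets containing A: {juliett}, {juliett, lima}, {juliett, kilo, lima}.
Intersecting these: cl(A) = {juliett}.
∂A = cl(A) ∖ int(A) = {juliett} ∖ ∅ = {juliett}.


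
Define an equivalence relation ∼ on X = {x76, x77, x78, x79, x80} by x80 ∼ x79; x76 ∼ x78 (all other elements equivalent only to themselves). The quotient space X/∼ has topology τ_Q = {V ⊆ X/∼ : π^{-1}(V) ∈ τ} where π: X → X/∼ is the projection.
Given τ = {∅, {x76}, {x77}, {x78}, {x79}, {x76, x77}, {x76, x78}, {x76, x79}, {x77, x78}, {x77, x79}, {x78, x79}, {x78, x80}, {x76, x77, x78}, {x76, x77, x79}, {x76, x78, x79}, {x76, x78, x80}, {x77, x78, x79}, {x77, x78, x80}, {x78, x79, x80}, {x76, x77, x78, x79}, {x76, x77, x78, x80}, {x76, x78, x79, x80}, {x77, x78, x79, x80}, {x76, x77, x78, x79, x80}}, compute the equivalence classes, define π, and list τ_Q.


X/∼ = {[x76=x78], [x77], [x79=x80]}; |τ_Q| = 6.

Equivalence classes: [x76=x78], [x77], [x79=x80].
Quotient map π: X → X/∼ sends x76 ↦ [x76=x78], x77 ↦ [x77], x78 ↦ [x76=x78], x79 ↦ [x79=x80], x80 ↦ [x79=x80].
For each subset V ⊆ X/∼, compute π^{-1}(V) ⊆ X and check whether π^{-1}(V) ∈ τ. V is open in τ_Q iff π^{-1}(V) ∈ τ.
  V = {}: π^{-1}(V) = ∅ ∈ τ ✓.
  V = {[x76=x78]}: π^{-1}(V) = {x76, x78} ∈ τ ✓.
  V = {[x77]}: π^{-1}(V) = {x77} ∈ τ ✓.
  V = {[x76=x78], [x77]}: π^{-1}(V) = {x76, x77, x78} ∈ τ ✓.
  V = {[x79=x80]}: π^{-1}(V) = {x79, x80} ∉ τ ✗.
  V = {[x76=x78], [x79=x80]}: π^{-1}(V) = {x76, x78, x79, x80} ∈ τ ✓.
  V = {[x77], [x79=x80]}: π^{-1}(V) = {x77, x79, x80} ∉ τ ✗.
  V = {[x76=x78], [x77], [x79=x80]}: π^{-1}(V) = {x76, x77, x78, x79, x80} ∈ τ ✓.
Open sets in the quotient: τ_Q = {{}, {[x76=x78]}, {[x77]}, {[x76=x78], [x77]}, {[x76=x78], [x79=x80]}, {[x76=x78], [x77], [x79=x80]}} (6 elements).


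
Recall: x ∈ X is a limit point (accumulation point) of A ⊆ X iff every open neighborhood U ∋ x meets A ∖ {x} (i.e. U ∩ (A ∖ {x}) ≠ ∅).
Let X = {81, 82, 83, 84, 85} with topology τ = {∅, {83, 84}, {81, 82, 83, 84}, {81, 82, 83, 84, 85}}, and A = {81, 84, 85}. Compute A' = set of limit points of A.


A' = {81, 82, 83, 85}

For each x ∈ X, list the open sets U ∈ τ with x ∈ U, then check whether U ∩ (A ∖ {x}) ≠ ∅ for every such U.
  x = 81: opens ∋ x are {81, 82, 83, 84}, {81, 82, 83, 84, 85}; each meets A ∖ {81}, so x IS a limit point.
  x = 82: opens ∋ x are {81, 82, 83, 84}, {81, 82, 83, 84, 85}; each meets A ∖ {82}, so x IS a limit point.
  x = 83: opens ∋ x are {83, 84}, {81, 82, 83, 84}, {81, 82, 83, 84, 85}; each meets A ∖ {83}, so x IS a limit point.
  x = 84: open {83, 84} ∋ x has {83, 84} ∩ (A ∖ {84}) = ∅, so x is NOT a limit point.
  x = 85: opens ∋ x are {81, 82, 83, 84, 85}; each meets A ∖ {85}, so x IS a limit point.
Collecting: A' = {81, 82, 83, 85}.


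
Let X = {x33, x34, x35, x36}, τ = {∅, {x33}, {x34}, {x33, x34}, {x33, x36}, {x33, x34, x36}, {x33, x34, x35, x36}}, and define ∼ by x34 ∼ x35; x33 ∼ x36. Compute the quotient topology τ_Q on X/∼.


X/∼ = {[x33=x36], [x34=x35]}; |τ_Q| = 3.

Equivalence classes: [x33=x36], [x34=x35].
Quotient map π: X → X/∼ sends x33 ↦ [x33=x36], x34 ↦ [x34=x35], x35 ↦ [x34=x35], x36 ↦ [x33=x36].
For each subset V ⊆ X/∼, compute π^{-1}(V) ⊆ X and check whether π^{-1}(V) ∈ τ. V is open in τ_Q iff π^{-1}(V) ∈ τ.
  V = {}: π^{-1}(V) = ∅ ∈ τ ✓.
  V = {[x33=x36]}: π^{-1}(V) = {x33, x36} ∈ τ ✓.
  V = {[x34=x35]}: π^{-1}(V) = {x34, x35} ∉ τ ✗.
  V = {[x33=x36], [x34=x35]}: π^{-1}(V) = {x33, x34, x35, x36} ∈ τ ✓.
Open sets in the quotient: τ_Q = {{}, {[x33=x36]}, {[x33=x36], [x34=x35]}} (3 elements).


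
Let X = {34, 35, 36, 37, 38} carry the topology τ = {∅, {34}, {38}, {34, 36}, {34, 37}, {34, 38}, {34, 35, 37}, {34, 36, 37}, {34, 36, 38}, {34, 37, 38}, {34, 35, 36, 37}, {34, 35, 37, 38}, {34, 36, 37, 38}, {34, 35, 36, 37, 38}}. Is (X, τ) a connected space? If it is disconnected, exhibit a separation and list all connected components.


(X, τ) is disconnected; components = [{38}, {34, 35, 36, 37}].

Find clopen sets (U ∈ τ with X ∖ U ∈ τ):
  U = ∅, X ∖ U = {34, 35, 36, 37, 38} — both open, so U is clopen.
  U = {38}, X ∖ U = {34, 35, 36, 37} — both open, so U is clopen.
  U = {34, 35, 36, 37}, X ∖ U = {38} — both open, so U is clopen.
  U = {34, 35, 36, 37, 38}, X ∖ U = ∅ — both open, so U is clopen.
Nontrivial clopen(s) exist: e.g. {34, 35, 36, 37}. So (X, τ) is disconnected.
Compute connected components by grouping points that agree on all clopens:
  component: {38}
  component: {34, 35, 36, 37}


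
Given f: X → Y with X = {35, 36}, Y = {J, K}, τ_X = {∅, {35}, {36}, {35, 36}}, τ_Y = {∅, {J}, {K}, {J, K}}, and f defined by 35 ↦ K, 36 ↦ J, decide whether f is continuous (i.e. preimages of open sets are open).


f IS continuous.

Compute f^{-1}(U) for each U ∈ τ_Y:
  U = ∅: f^{-1}(U) = ∅ ∈ τ_X ✓.
  U = {J}: f^{-1}(U) = {36} ∈ τ_X ✓.
  U = {K}: f^{-1}(U) = {35} ∈ τ_X ✓.
  U = {J, K}: f^{-1}(U) = {35, 36} ∈ τ_X ✓.
Every preimage lies in τ_X, so f IS continuous.


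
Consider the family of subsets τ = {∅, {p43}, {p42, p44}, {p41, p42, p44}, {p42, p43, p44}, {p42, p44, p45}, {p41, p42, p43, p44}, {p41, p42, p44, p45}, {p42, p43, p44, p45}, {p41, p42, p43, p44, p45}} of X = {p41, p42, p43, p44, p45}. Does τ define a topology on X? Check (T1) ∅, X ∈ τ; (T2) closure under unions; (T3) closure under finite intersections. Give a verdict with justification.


τ IS a topology on X.

Axiom (T1): ∅ ∈ τ? Yes; X ∈ τ? Yes.
Axiom (T2/T3): check pairwise unions and intersections of members of τ.
All pairwise intersections and unions checked — each lies in τ. Therefore τ satisfies (T1), (T2), (T3): it IS a topology on X.


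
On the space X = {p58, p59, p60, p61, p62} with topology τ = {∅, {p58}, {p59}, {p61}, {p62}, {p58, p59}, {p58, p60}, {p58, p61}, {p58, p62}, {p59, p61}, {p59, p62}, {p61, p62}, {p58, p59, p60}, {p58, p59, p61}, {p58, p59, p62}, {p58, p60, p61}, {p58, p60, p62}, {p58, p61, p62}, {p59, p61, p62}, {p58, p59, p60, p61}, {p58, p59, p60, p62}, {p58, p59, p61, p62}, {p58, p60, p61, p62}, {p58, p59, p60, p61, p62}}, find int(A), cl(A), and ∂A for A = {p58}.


int(A) = {p58}, cl(A) = {p58, p60}, ∂A = {p60}.

Closed sets in (X, τ) are complements of opens:
  closed(X, τ) = {∅, {p59}, {p60}, {p61}, {p62}, {p58, p60}, {p59, p60}, {p59, p61}, {p59, p62}, {p60, p61}, {p60, p62}, {p61, p62}, {p58, p59, p60}, {p58, p60, p61}, {p58, p60, p62}, {p59, p60, p61}, {p59, p60, p62}, {p59, p61, p62}, {p60, p61, p62}, {p58, p59, p60, p61}, {p58, p59, p60, p62}, {p58, p60, p61, p62}, {p59, p60, p61, p62}, {p58, p59, p60, p61, p62}}.
int(A) = ⋃ {U ∈ τ : U ⊆ A}. Opens contained in A: ∅, {p58}.
Taking the union of these: int(A) = {p58}.
cl(A) = ⋂ {C closed : A ⊆ C}. Closed sets containing A: {p58, p60}, {p58, p59, p60}, {p58, p60, p61}, {p58, p60, p62}, {p58, p59, p60, p61}, {p58, p59, p60, p62}, {p58, p60, p61, p62}, {p58, p59, p60, p61, p62}.
Intersecting these: cl(A) = {p58, p60}.
∂A = cl(A) ∖ int(A) = {p58, p60} ∖ {p58} = {p60}.
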